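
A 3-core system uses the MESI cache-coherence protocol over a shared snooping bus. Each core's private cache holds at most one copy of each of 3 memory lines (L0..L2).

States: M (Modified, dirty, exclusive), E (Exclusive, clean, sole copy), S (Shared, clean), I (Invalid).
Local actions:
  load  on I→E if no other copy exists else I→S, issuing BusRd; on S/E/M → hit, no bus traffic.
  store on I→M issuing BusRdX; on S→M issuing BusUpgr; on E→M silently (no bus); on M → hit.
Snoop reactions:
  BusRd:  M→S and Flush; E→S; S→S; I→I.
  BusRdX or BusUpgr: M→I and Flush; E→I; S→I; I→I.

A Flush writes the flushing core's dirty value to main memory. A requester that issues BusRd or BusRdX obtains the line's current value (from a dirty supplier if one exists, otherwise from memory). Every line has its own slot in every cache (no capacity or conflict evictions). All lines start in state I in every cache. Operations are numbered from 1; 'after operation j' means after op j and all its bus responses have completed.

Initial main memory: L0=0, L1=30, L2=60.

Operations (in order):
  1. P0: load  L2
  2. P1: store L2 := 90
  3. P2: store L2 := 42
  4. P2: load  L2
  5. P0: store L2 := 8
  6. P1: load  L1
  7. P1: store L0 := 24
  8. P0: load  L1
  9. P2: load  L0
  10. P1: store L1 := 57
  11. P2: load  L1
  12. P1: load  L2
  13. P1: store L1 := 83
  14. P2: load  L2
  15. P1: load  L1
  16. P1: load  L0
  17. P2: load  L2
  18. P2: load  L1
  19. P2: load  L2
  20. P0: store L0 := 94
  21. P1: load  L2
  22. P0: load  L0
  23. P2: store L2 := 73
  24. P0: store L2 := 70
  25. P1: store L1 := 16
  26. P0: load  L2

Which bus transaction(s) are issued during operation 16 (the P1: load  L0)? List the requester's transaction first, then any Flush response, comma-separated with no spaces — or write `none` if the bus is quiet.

bus = none

  op1 P0: load  L2 → E/I/I on L2; bus BusRd; mem=60
  op2 P1: store L2 := 90 → I/M/I on L2; bus BusRdX; mem=60
  op3 P2: store L2 := 42 → I/I/M on L2; bus BusRdX Flush; mem=90
  op4 P2: load  L2 → I/I/M on L2; bus (none); mem=90
  op5 P0: store L2 := 8 → M/I/I on L2; bus BusRdX Flush; mem=42
  op6 P1: load  L1 → I/E/I on L1; bus BusRd; mem=30
  op7 P1: store L0 := 24 → I/M/I on L0; bus BusRdX; mem=0
  op8 P0: load  L1 → S/S/I on L1; bus BusRd; mem=30
  op9 P2: load  L0 → I/S/S on L0; bus BusRd Flush; mem=24
  op10 P1: store L1 := 57 → I/M/I on L1; bus BusUpgr; mem=30
  op11 P2: load  L1 → I/S/S on L1; bus BusRd Flush; mem=57
  op12 P1: load  L2 → S/S/I on L2; bus BusRd Flush; mem=8
  op13 P1: store L1 := 83 → I/M/I on L1; bus BusUpgr; mem=57
  op14 P2: load  L2 → S/S/S on L2; bus BusRd; mem=8
  op15 P1: load  L1 → I/M/I on L1; bus (none); mem=57
  op16 P1: load  L0 → I/S/S on L0; bus (none); mem=24
  op17 P2: load  L2 → S/S/S on L2; bus (none); mem=8
  op18 P2: load  L1 → I/S/S on L1; bus BusRd Flush; mem=83
  op19 P2: load  L2 → S/S/S on L2; bus (none); mem=8
  op20 P0: store L0 := 94 → M/I/I on L0; bus BusRdX; mem=24
  op21 P1: load  L2 → S/S/S on L2; bus (none); mem=8
  op22 P0: load  L0 → M/I/I on L0; bus (none); mem=24
  op23 P2: store L2 := 73 → I/I/M on L2; bus BusUpgr; mem=8
  op24 P0: store L2 := 70 → M/I/I on L2; bus BusRdX Flush; mem=73
  op25 P1: store L1 := 16 → I/M/I on L1; bus BusUpgr; mem=83
  op26 P0: load  L2 → M/I/I on L2; bus (none); mem=73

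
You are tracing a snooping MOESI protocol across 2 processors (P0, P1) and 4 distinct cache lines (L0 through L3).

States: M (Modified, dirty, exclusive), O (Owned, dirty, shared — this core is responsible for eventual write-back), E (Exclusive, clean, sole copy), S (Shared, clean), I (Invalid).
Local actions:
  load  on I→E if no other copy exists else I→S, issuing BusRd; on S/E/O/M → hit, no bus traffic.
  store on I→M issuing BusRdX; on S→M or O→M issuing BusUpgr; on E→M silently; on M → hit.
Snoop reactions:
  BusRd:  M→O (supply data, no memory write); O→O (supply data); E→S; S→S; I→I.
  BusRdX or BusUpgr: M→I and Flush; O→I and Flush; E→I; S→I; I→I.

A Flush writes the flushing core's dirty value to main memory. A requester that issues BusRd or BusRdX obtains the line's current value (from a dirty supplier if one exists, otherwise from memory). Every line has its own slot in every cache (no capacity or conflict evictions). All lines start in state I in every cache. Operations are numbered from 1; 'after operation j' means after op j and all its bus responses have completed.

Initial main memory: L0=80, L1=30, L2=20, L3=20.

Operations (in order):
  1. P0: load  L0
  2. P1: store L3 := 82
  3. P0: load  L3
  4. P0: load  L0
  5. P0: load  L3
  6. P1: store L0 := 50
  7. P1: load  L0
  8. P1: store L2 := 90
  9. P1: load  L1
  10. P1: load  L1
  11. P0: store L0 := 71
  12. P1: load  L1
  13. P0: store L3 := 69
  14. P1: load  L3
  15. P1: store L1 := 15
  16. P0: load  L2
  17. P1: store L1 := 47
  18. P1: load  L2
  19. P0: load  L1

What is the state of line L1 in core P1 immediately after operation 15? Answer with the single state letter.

  op1 P0: load  L0 → E/I on L0; bus BusRd; mem=80
  op2 P1: store L3 := 82 → I/M on L3; bus BusRdX; mem=20
  op3 P0: load  L3 → S/O on L3; bus BusRd; mem=20
  op4 P0: load  L0 → E/I on L0; bus (none); mem=80
  op5 P0: load  L3 → S/O on L3; bus (none); mem=20
  op6 P1: store L0 := 50 → I/M on L0; bus BusRdX; mem=80
  op7 P1: load  L0 → I/M on L0; bus (none); mem=80
  op8 P1: store L2 := 90 → I/M on L2; bus BusRdX; mem=20
  op9 P1: load  L1 → I/E on L1; bus BusRd; mem=30
  op10 P1: load  L1 → I/E on L1; bus (none); mem=30
  op11 P0: store L0 := 71 → M/I on L0; bus BusRdX Flush; mem=50
  op12 P1: load  L1 → I/E on L1; bus (none); mem=30
  op13 P0: store L3 := 69 → M/I on L3; bus BusUpgr Flush; mem=82
  op14 P1: load  L3 → O/S on L3; bus BusRd; mem=82
  op15 P1: store L1 := 15 → I/M on L1; bus (none); mem=30
  op16 P0: load  L2 → S/O on L2; bus BusRd; mem=20
  op17 P1: store L1 := 47 → I/M on L1; bus (none); mem=30
  op18 P1: load  L2 → S/O on L2; bus (none); mem=20
  op19 P0: load  L1 → S/O on L1; bus BusRd; mem=30

state = M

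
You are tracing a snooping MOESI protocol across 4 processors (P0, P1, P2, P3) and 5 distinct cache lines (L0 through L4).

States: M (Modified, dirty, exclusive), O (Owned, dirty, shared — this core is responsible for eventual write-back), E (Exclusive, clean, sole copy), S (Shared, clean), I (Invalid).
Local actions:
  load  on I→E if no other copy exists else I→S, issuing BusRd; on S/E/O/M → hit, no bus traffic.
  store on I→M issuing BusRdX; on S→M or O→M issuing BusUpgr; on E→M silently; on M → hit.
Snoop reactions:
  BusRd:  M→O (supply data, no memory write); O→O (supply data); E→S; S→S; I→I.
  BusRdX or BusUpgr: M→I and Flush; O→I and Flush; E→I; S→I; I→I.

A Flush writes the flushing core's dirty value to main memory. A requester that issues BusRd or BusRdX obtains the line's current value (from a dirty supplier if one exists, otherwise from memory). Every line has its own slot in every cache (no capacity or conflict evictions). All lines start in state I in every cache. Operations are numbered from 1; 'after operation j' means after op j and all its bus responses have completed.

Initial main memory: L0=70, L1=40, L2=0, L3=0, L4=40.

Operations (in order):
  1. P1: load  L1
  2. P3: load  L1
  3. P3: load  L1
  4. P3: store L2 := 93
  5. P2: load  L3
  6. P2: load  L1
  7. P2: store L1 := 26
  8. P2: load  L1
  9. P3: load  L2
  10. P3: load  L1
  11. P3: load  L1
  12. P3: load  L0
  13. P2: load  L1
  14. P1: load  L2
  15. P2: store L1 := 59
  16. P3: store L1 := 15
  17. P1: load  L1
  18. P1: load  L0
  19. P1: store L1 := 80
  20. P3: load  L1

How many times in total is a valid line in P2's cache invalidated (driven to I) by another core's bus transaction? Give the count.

invalidations = 1

  op1 P1: load  L1 → I/E/I/I on L1; bus BusRd; mem=40
  op2 P3: load  L1 → I/S/I/S on L1; bus BusRd; mem=40
  op3 P3: load  L1 → I/S/I/S on L1; bus (none); mem=40
  op4 P3: store L2 := 93 → I/I/I/M on L2; bus BusRdX; mem=0
  op5 P2: load  L3 → I/I/E/I on L3; bus BusRd; mem=0
  op6 P2: load  L1 → I/S/S/S on L1; bus BusRd; mem=40
  op7 P2: store L1 := 26 → I/I/M/I on L1; bus BusUpgr; mem=40
  op8 P2: load  L1 → I/I/M/I on L1; bus (none); mem=40
  op9 P3: load  L2 → I/I/I/M on L2; bus (none); mem=0
  op10 P3: load  L1 → I/I/O/S on L1; bus BusRd; mem=40
  op11 P3: load  L1 → I/I/O/S on L1; bus (none); mem=40
  op12 P3: load  L0 → I/I/I/E on L0; bus BusRd; mem=70
  op13 P2: load  L1 → I/I/O/S on L1; bus (none); mem=40
  op14 P1: load  L2 → I/S/I/O on L2; bus BusRd; mem=0
  op15 P2: store L1 := 59 → I/I/M/I on L1; bus BusUpgr; mem=40
  op16 P3: store L1 := 15 → I/I/I/M on L1; bus BusRdX Flush; mem=59
  op17 P1: load  L1 → I/S/I/O on L1; bus BusRd; mem=59
  op18 P1: load  L0 → I/S/I/S on L0; bus BusRd; mem=70
  op19 P1: store L1 := 80 → I/M/I/I on L1; bus BusUpgr Flush; mem=15
  op20 P3: load  L1 → I/O/I/S on L1; bus BusRd; mem=15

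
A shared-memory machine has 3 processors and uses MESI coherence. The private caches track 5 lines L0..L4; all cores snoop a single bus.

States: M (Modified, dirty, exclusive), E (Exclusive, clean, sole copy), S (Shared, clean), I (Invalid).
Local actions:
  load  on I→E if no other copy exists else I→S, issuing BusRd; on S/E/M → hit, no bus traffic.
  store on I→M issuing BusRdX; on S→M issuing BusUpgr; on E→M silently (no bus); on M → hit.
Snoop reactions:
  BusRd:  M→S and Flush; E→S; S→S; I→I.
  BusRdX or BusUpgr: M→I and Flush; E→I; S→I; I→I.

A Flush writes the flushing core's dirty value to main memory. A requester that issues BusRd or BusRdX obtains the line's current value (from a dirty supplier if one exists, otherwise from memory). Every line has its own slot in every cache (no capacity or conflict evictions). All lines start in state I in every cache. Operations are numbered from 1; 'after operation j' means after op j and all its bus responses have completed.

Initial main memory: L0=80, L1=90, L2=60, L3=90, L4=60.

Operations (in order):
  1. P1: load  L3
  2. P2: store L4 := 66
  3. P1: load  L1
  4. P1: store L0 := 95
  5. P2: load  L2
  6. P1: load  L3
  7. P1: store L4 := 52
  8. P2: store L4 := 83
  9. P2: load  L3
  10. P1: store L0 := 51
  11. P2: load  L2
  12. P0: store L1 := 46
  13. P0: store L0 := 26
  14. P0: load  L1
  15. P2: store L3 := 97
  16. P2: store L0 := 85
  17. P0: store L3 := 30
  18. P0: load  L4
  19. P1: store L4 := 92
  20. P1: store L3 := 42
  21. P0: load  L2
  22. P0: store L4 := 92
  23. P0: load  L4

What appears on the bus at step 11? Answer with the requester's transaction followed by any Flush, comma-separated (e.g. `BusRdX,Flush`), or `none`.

bus = none

1. P1: load  L3  bus=[BusRd]  L3: P0=I P1=E P2=I  mem[L3]=90
2. P2: store L4 := 66  bus=[BusRdX]  L4: P0=I P1=I P2=M  mem[L4]=60
3. P1: load  L1  bus=[BusRd]  L1: P0=I P1=E P2=I  mem[L1]=90
4. P1: store L0 := 95  bus=[BusRdX]  L0: P0=I P1=M P2=I  mem[L0]=80
5. P2: load  L2  bus=[BusRd]  L2: P0=I P1=I P2=E  mem[L2]=60
6. P1: load  L3  bus=[-]  L3: P0=I P1=E P2=I  mem[L3]=90
7. P1: store L4 := 52  bus=[BusRdX,Flush]  L4: P0=I P1=M P2=I  mem[L4]=66
8. P2: store L4 := 83  bus=[BusRdX,Flush]  L4: P0=I P1=I P2=M  mem[L4]=52
9. P2: load  L3  bus=[BusRd]  L3: P0=I P1=S P2=S  mem[L3]=90
10. P1: store L0 := 51  bus=[-]  L0: P0=I P1=M P2=I  mem[L0]=80
11. P2: load  L2  bus=[-]  L2: P0=I P1=I P2=E  mem[L2]=60
12. P0: store L1 := 46  bus=[BusRdX]  L1: P0=M P1=I P2=I  mem[L1]=90
13. P0: store L0 := 26  bus=[BusRdX,Flush]  L0: P0=M P1=I P2=I  mem[L0]=51
14. P0: load  L1  bus=[-]  L1: P0=M P1=I P2=I  mem[L1]=90
15. P2: store L3 := 97  bus=[BusUpgr]  L3: P0=I P1=I P2=M  mem[L3]=90
16. P2: store L0 := 85  bus=[BusRdX,Flush]  L0: P0=I P1=I P2=M  mem[L0]=26
17. P0: store L3 := 30  bus=[BusRdX,Flush]  L3: P0=M P1=I P2=I  mem[L3]=97
18. P0: load  L4  bus=[BusRd,Flush]  L4: P0=S P1=I P2=S  mem[L4]=83
19. P1: store L4 := 92  bus=[BusRdX]  L4: P0=I P1=M P2=I  mem[L4]=83
20. P1: store L3 := 42  bus=[BusRdX,Flush]  L3: P0=I P1=M P2=I  mem[L3]=30
21. P0: load  L2  bus=[BusRd]  L2: P0=S P1=I P2=S  mem[L2]=60
22. P0: store L4 := 92  bus=[BusRdX,Flush]  L4: P0=M P1=I P2=I  mem[L4]=92
23. P0: load  L4  bus=[-]  L4: P0=M P1=I P2=I  mem[L4]=92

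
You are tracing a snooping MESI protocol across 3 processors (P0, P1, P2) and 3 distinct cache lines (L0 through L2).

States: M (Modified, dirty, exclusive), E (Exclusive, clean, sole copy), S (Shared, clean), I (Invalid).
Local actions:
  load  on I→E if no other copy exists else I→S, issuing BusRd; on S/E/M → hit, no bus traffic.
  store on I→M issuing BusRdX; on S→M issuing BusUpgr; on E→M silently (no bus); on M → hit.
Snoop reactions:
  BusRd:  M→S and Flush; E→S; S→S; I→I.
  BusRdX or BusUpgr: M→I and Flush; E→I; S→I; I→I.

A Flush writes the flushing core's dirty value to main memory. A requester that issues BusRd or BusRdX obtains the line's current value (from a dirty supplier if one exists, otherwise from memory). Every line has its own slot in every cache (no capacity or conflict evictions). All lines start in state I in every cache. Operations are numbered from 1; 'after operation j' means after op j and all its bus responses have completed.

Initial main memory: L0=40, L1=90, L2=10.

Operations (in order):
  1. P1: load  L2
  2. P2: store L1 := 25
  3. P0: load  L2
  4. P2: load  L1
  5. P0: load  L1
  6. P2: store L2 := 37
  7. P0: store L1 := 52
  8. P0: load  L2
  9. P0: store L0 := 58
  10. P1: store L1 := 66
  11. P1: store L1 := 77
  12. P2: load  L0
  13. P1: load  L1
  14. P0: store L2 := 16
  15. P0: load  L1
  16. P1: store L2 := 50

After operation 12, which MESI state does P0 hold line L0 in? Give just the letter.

state = S

  op1 P1: load  L2 → I/E/I on L2; bus BusRd; mem=10
  op2 P2: store L1 := 25 → I/I/M on L1; bus BusRdX; mem=90
  op3 P0: load  L2 → S/S/I on L2; bus BusRd; mem=10
  op4 P2: load  L1 → I/I/M on L1; bus (none); mem=90
  op5 P0: load  L1 → S/I/S on L1; bus BusRd Flush; mem=25
  op6 P2: store L2 := 37 → I/I/M on L2; bus BusRdX; mem=10
  op7 P0: store L1 := 52 → M/I/I on L1; bus BusUpgr; mem=25
  op8 P0: load  L2 → S/I/S on L2; bus BusRd Flush; mem=37
  op9 P0: store L0 := 58 → M/I/I on L0; bus BusRdX; mem=40
  op10 P1: store L1 := 66 → I/M/I on L1; bus BusRdX Flush; mem=52
  op11 P1: store L1 := 77 → I/M/I on L1; bus (none); mem=52
  op12 P2: load  L0 → S/I/S on L0; bus BusRd Flush; mem=58
  op13 P1: load  L1 → I/M/I on L1; bus (none); mem=52
  op14 P0: store L2 := 16 → M/I/I on L2; bus BusUpgr; mem=37
  op15 P0: load  L1 → S/S/I on L1; bus BusRd Flush; mem=77
  op16 P1: store L2 := 50 → I/M/I on L2; bus BusRdX Flush; mem=16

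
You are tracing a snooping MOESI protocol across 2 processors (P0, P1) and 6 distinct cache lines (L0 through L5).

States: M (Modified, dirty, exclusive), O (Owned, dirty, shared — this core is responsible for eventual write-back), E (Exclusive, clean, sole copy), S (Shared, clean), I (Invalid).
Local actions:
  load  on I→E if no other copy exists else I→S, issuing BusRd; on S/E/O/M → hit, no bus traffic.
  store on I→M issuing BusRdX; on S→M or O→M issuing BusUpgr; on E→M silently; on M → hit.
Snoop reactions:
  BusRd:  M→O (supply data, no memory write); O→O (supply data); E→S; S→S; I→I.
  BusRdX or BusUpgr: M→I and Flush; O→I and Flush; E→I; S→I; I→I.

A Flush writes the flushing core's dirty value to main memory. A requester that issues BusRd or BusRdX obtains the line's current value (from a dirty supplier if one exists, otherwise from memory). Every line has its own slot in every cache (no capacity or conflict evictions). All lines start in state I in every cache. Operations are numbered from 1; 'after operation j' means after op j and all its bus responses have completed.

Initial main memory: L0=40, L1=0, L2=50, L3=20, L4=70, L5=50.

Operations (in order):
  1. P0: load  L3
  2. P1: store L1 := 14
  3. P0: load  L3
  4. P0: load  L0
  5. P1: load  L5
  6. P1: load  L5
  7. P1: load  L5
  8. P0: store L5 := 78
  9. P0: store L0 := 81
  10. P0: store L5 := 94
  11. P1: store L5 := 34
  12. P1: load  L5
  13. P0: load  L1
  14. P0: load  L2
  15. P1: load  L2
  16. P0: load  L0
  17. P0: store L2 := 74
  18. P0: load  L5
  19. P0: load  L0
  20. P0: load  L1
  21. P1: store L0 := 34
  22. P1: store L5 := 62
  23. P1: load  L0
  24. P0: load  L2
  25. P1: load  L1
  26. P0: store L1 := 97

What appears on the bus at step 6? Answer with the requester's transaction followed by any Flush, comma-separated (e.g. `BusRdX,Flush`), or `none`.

[1] P0: load  L3 | P0:E(20), P1:I | bus: BusRd
[2] P1: store L1 := 14 | P0:I, P1:M(14) | bus: BusRdX
[3] P0: load  L3 | P0:E(20), P1:I | bus: none
[4] P0: load  L0 | P0:E(40), P1:I | bus: BusRd
[5] P1: load  L5 | P0:I, P1:E(50) | bus: BusRd
[6] P1: load  L5 | P0:I, P1:E(50) | bus: none
[7] P1: load  L5 | P0:I, P1:E(50) | bus: none
[8] P0: store L5 := 78 | P0:M(78), P1:I | bus: BusRdX
[9] P0: store L0 := 81 | P0:M(81), P1:I | bus: none
[10] P0: store L5 := 94 | P0:M(94), P1:I | bus: none
[11] P1: store L5 := 34 | P0:I, P1:M(34) | bus: BusRdX,Flush
[12] P1: load  L5 | P0:I, P1:M(34) | bus: none
[13] P0: load  L1 | P0:S(14), P1:O(14) | bus: BusRd
[14] P0: load  L2 | P0:E(50), P1:I | bus: BusRd
[15] P1: load  L2 | P0:S(50), P1:S(50) | bus: BusRd
[16] P0: load  L0 | P0:M(81), P1:I | bus: none
[17] P0: store L2 := 74 | P0:M(74), P1:I | bus: BusUpgr
[18] P0: load  L5 | P0:S(34), P1:O(34) | bus: BusRd
[19] P0: load  L0 | P0:M(81), P1:I | bus: none
[20] P0: load  L1 | P0:S(14), P1:O(14) | bus: none
[21] P1: store L0 := 34 | P0:I, P1:M(34) | bus: BusRdX,Flush
[22] P1: store L5 := 62 | P0:I, P1:M(62) | bus: BusUpgr
[23] P1: load  L0 | P0:I, P1:M(34) | bus: none
[24] P0: load  L2 | P0:M(74), P1:I | bus: none
[25] P1: load  L1 | P0:S(14), P1:O(14) | bus: none
[26] P0: store L1 := 97 | P0:M(97), P1:I | bus: BusUpgr,Flush

bus = none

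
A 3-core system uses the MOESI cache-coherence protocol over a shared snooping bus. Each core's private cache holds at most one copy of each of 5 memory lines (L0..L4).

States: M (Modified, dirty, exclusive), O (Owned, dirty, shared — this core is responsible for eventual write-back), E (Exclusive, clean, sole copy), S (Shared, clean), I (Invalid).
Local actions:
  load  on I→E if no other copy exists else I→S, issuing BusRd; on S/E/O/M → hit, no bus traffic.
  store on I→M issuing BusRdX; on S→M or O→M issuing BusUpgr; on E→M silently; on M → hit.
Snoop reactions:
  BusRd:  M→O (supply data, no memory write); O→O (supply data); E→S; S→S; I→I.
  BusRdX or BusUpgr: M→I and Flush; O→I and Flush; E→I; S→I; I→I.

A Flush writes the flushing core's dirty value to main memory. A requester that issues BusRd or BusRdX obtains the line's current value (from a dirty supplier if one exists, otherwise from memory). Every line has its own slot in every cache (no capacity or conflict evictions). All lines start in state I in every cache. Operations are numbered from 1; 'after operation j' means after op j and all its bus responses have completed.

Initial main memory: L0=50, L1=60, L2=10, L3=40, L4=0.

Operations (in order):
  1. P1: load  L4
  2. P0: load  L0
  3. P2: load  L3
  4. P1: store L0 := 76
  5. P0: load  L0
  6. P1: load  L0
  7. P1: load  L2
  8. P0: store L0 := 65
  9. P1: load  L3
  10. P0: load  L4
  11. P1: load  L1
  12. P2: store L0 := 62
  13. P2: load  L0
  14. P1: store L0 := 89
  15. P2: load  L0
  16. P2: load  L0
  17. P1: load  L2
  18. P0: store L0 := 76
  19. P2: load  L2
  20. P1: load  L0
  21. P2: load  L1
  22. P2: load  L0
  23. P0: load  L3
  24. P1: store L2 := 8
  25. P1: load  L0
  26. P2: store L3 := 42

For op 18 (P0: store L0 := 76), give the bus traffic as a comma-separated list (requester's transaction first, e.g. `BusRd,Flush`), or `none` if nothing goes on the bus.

bus = BusRdX,Flush

[1] P1: load  L4 | P0:I, P1:E(0), P2:I | bus: BusRd
[2] P0: load  L0 | P0:E(50), P1:I, P2:I | bus: BusRd
[3] P2: load  L3 | P0:I, P1:I, P2:E(40) | bus: BusRd
[4] P1: store L0 := 76 | P0:I, P1:M(76), P2:I | bus: BusRdX
[5] P0: load  L0 | P0:S(76), P1:O(76), P2:I | bus: BusRd
[6] P1: load  L0 | P0:S(76), P1:O(76), P2:I | bus: none
[7] P1: load  L2 | P0:I, P1:E(10), P2:I | bus: BusRd
[8] P0: store L0 := 65 | P0:M(65), P1:I, P2:I | bus: BusUpgr,Flush
[9] P1: load  L3 | P0:I, P1:S(40), P2:S(40) | bus: BusRd
[10] P0: load  L4 | P0:S(0), P1:S(0), P2:I | bus: BusRd
[11] P1: load  L1 | P0:I, P1:E(60), P2:I | bus: BusRd
[12] P2: store L0 := 62 | P0:I, P1:I, P2:M(62) | bus: BusRdX,Flush
[13] P2: load  L0 | P0:I, P1:I, P2:M(62) | bus: none
[14] P1: store L0 := 89 | P0:I, P1:M(89), P2:I | bus: BusRdX,Flush
[15] P2: load  L0 | P0:I, P1:O(89), P2:S(89) | bus: BusRd
[16] P2: load  L0 | P0:I, P1:O(89), P2:S(89) | bus: none
[17] P1: load  L2 | P0:I, P1:E(10), P2:I | bus: none
[18] P0: store L0 := 76 | P0:M(76), P1:I, P2:I | bus: BusRdX,Flush
[19] P2: load  L2 | P0:I, P1:S(10), P2:S(10) | bus: BusRd
[20] P1: load  L0 | P0:O(76), P1:S(76), P2:I | bus: BusRd
[21] P2: load  L1 | P0:I, P1:S(60), P2:S(60) | bus: BusRd
[22] P2: load  L0 | P0:O(76), P1:S(76), P2:S(76) | bus: BusRd
[23] P0: load  L3 | P0:S(40), P1:S(40), P2:S(40) | bus: BusRd
[24] P1: store L2 := 8 | P0:I, P1:M(8), P2:I | bus: BusUpgr
[25] P1: load  L0 | P0:O(76), P1:S(76), P2:S(76) | bus: none
[26] P2: store L3 := 42 | P0:I, P1:I, P2:M(42) | bus: BusUpgr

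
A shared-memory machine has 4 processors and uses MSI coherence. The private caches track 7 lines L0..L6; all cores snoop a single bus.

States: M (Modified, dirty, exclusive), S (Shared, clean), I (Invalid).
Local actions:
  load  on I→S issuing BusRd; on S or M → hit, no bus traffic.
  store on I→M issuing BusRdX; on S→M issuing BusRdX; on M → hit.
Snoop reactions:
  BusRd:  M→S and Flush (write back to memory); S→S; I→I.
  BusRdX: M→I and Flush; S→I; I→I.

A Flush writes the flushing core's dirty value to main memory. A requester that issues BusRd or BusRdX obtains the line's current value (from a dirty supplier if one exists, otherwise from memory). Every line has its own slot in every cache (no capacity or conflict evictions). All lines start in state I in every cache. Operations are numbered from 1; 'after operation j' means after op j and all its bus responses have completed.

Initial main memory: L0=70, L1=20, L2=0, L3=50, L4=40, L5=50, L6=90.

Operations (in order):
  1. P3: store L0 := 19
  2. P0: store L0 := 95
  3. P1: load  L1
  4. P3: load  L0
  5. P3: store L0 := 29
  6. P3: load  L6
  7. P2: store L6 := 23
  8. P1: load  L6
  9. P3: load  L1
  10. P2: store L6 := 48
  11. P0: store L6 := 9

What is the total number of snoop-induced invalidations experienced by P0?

invalidations = 1

step 1: P3: store L0 := 19  ⟶  IIIM  (L0)  txn=BusRdX  M[L0]=70
step 2: P0: store L0 := 95  ⟶  MIII  (L0)  txn=BusRdX+Flush  M[L0]=19
step 3: P1: load  L1  ⟶  ISII  (L1)  txn=BusRd  M[L1]=20
step 4: P3: load  L0  ⟶  SIIS  (L0)  txn=BusRd+Flush  M[L0]=95
step 5: P3: store L0 := 29  ⟶  IIIM  (L0)  txn=BusRdX  M[L0]=95
step 6: P3: load  L6  ⟶  IIIS  (L6)  txn=BusRd  M[L6]=90
step 7: P2: store L6 := 23  ⟶  IIMI  (L6)  txn=BusRdX  M[L6]=90
step 8: P1: load  L6  ⟶  ISSI  (L6)  txn=BusRd+Flush  M[L6]=23
step 9: P3: load  L1  ⟶  ISIS  (L1)  txn=BusRd  M[L1]=20
step 10: P2: store L6 := 48  ⟶  IIMI  (L6)  txn=BusRdX  M[L6]=23
step 11: P0: store L6 := 9  ⟶  MIII  (L6)  txn=BusRdX+Flush  M[L6]=48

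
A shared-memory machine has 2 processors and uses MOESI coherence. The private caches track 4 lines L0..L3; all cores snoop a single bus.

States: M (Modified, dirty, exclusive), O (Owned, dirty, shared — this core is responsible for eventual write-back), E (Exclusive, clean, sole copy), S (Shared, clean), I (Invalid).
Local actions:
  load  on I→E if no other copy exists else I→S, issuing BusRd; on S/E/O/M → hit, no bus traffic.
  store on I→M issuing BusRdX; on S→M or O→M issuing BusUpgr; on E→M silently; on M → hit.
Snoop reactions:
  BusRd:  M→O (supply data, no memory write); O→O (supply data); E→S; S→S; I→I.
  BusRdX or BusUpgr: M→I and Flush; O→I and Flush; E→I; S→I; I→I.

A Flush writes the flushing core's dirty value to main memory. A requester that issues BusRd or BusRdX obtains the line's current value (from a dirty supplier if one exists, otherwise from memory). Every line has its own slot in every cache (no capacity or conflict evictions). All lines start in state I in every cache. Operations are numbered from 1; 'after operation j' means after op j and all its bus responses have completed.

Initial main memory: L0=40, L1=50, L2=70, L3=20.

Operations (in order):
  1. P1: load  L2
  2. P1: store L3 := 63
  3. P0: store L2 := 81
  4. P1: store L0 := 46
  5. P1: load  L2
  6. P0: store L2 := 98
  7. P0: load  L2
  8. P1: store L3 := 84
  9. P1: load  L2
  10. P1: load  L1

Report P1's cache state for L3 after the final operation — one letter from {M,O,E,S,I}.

state = M

  op1 P1: load  L2 → I/E on L2; bus BusRd; mem=70
  op2 P1: store L3 := 63 → I/M on L3; bus BusRdX; mem=20
  op3 P0: store L2 := 81 → M/I on L2; bus BusRdX; mem=70
  op4 P1: store L0 := 46 → I/M on L0; bus BusRdX; mem=40
  op5 P1: load  L2 → O/S on L2; bus BusRd; mem=70
  op6 P0: store L2 := 98 → M/I on L2; bus BusUpgr; mem=70
  op7 P0: load  L2 → M/I on L2; bus (none); mem=70
  op8 P1: store L3 := 84 → I/M on L3; bus (none); mem=20
  op9 P1: load  L2 → O/S on L2; bus BusRd; mem=70
  op10 P1: load  L1 → I/E on L1; bus BusRd; mem=50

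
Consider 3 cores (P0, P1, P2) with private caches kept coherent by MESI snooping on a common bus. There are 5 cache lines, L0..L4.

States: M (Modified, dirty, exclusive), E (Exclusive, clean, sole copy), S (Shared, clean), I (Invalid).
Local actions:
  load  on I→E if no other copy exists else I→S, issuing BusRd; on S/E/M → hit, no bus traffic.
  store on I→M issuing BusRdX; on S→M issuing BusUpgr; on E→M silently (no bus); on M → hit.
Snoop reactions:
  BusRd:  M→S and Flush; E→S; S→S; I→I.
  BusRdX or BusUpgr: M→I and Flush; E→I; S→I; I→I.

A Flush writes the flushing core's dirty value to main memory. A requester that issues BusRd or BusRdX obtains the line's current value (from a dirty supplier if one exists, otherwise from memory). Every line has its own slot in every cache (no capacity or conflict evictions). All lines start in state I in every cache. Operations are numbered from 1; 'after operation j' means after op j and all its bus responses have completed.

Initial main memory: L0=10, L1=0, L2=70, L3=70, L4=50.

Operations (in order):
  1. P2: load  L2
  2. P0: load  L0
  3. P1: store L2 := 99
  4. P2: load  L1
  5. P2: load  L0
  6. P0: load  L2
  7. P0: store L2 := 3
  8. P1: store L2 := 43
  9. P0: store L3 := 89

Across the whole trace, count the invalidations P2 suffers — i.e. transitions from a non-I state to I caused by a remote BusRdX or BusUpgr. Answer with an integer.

invalidations = 1

1. P2: load  L2  bus=[BusRd]  L2: P0=I P1=I P2=E  mem[L2]=70
2. P0: load  L0  bus=[BusRd]  L0: P0=E P1=I P2=I  mem[L0]=10
3. P1: store L2 := 99  bus=[BusRdX]  L2: P0=I P1=M P2=I  mem[L2]=70
4. P2: load  L1  bus=[BusRd]  L1: P0=I P1=I P2=E  mem[L1]=0
5. P2: load  L0  bus=[BusRd]  L0: P0=S P1=I P2=S  mem[L0]=10
6. P0: load  L2  bus=[BusRd,Flush]  L2: P0=S P1=S P2=I  mem[L2]=99
7. P0: store L2 := 3  bus=[BusUpgr]  L2: P0=M P1=I P2=I  mem[L2]=99
8. P1: store L2 := 43  bus=[BusRdX,Flush]  L2: P0=I P1=M P2=I  mem[L2]=3
9. P0: store L3 := 89  bus=[BusRdX]  L3: P0=M P1=I P2=I  mem[L3]=70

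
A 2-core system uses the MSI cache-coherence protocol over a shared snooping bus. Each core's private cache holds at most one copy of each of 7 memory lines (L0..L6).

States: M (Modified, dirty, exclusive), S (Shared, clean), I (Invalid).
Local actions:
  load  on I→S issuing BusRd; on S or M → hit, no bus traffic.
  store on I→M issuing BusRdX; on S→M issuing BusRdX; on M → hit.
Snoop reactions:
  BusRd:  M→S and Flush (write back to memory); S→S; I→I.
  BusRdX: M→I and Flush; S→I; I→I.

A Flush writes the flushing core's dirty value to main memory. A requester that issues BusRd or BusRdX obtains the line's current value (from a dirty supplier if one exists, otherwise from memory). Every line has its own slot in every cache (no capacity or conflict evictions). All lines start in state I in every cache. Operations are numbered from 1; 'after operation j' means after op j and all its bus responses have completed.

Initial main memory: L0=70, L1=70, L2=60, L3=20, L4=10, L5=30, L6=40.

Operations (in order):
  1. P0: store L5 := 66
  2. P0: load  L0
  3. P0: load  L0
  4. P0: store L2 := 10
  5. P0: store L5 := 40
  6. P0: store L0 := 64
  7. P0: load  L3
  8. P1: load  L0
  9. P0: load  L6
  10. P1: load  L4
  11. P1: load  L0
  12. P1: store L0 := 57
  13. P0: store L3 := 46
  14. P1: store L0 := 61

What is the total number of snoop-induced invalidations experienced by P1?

invalidations = 0

[1] P0: store L5 := 66 | P0:M(66), P1:I | bus: BusRdX
[2] P0: load  L0 | P0:S(70), P1:I | bus: BusRd
[3] P0: load  L0 | P0:S(70), P1:I | bus: none
[4] P0: store L2 := 10 | P0:M(10), P1:I | bus: BusRdX
[5] P0: store L5 := 40 | P0:M(40), P1:I | bus: none
[6] P0: store L0 := 64 | P0:M(64), P1:I | bus: BusRdX
[7] P0: load  L3 | P0:S(20), P1:I | bus: BusRd
[8] P1: load  L0 | P0:S(64), P1:S(64) | bus: BusRd,Flush
[9] P0: load  L6 | P0:S(40), P1:I | bus: BusRd
[10] P1: load  L4 | P0:I, P1:S(10) | bus: BusRd
[11] P1: load  L0 | P0:S(64), P1:S(64) | bus: none
[12] P1: store L0 := 57 | P0:I, P1:M(57) | bus: BusRdX
[13] P0: store L3 := 46 | P0:M(46), P1:I | bus: BusRdX
[14] P1: store L0 := 61 | P0:I, P1:M(61) | bus: none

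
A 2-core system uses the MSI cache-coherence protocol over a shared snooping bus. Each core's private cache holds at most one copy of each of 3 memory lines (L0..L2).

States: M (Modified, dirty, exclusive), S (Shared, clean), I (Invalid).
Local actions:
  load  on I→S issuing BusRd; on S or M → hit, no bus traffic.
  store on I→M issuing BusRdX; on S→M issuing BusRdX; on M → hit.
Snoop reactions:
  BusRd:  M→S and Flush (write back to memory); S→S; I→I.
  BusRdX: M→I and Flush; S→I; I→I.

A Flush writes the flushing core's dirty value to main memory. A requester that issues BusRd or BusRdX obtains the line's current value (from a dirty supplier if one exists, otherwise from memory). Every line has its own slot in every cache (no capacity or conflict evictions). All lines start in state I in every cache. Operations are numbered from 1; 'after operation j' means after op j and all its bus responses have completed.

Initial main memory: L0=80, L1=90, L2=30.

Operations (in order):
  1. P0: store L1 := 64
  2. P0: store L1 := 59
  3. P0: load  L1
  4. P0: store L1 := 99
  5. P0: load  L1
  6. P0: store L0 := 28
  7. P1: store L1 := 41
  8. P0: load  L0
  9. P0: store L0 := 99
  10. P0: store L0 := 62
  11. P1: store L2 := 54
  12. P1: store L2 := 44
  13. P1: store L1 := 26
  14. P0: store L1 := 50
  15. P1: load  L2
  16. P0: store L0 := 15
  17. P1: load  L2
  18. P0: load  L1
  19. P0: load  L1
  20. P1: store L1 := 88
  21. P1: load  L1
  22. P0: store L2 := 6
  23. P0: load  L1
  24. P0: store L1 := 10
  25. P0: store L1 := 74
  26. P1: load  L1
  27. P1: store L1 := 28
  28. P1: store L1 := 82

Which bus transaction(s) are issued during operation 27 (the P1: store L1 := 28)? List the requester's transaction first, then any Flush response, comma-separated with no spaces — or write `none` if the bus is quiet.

bus = BusRdX

[1] P0: store L1 := 64 | P0:M(64), P1:I | bus: BusRdX
[2] P0: store L1 := 59 | P0:M(59), P1:I | bus: none
[3] P0: load  L1 | P0:M(59), P1:I | bus: none
[4] P0: store L1 := 99 | P0:M(99), P1:I | bus: none
[5] P0: load  L1 | P0:M(99), P1:I | bus: none
[6] P0: store L0 := 28 | P0:M(28), P1:I | bus: BusRdX
[7] P1: store L1 := 41 | P0:I, P1:M(41) | bus: BusRdX,Flush
[8] P0: load  L0 | P0:M(28), P1:I | bus: none
[9] P0: store L0 := 99 | P0:M(99), P1:I | bus: none
[10] P0: store L0 := 62 | P0:M(62), P1:I | bus: none
[11] P1: store L2 := 54 | P0:I, P1:M(54) | bus: BusRdX
[12] P1: store L2 := 44 | P0:I, P1:M(44) | bus: none
[13] P1: store L1 := 26 | P0:I, P1:M(26) | bus: none
[14] P0: store L1 := 50 | P0:M(50), P1:I | bus: BusRdX,Flush
[15] P1: load  L2 | P0:I, P1:M(44) | bus: none
[16] P0: store L0 := 15 | P0:M(15), P1:I | bus: none
[17] P1: load  L2 | P0:I, P1:M(44) | bus: none
[18] P0: load  L1 | P0:M(50), P1:I | bus: none
[19] P0: load  L1 | P0:M(50), P1:I | bus: none
[20] P1: store L1 := 88 | P0:I, P1:M(88) | bus: BusRdX,Flush
[21] P1: load  L1 | P0:I, P1:M(88) | bus: none
[22] P0: store L2 := 6 | P0:M(6), P1:I | bus: BusRdX,Flush
[23] P0: load  L1 | P0:S(88), P1:S(88) | bus: BusRd,Flush
[24] P0: store L1 := 10 | P0:M(10), P1:I | bus: BusRdX
[25] P0: store L1 := 74 | P0:M(74), P1:I | bus: none
[26] P1: load  L1 | P0:S(74), P1:S(74) | bus: BusRd,Flush
[27] P1: store L1 := 28 | P0:I, P1:M(28) | bus: BusRdX
[28] P1: store L1 := 82 | P0:I, P1:M(82) | bus: none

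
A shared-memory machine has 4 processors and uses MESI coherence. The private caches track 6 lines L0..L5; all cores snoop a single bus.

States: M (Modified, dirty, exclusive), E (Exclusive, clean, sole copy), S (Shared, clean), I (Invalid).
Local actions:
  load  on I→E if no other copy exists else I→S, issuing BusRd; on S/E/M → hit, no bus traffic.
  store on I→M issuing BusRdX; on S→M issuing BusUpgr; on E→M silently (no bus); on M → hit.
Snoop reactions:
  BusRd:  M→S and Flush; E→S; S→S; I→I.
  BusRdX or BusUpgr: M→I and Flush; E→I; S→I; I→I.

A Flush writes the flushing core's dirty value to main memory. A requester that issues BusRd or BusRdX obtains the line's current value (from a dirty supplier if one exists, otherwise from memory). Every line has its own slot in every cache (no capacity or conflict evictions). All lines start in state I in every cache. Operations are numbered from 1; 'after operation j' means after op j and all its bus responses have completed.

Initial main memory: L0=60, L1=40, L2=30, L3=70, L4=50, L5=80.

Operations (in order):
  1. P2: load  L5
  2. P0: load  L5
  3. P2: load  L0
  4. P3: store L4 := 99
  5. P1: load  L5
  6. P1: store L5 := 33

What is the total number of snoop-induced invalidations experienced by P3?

invalidations = 0

[1] P2: load  L5 | P0:I, P1:I, P2:E(80), P3:I | bus: BusRd
[2] P0: load  L5 | P0:S(80), P1:I, P2:S(80), P3:I | bus: BusRd
[3] P2: load  L0 | P0:I, P1:I, P2:E(60), P3:I | bus: BusRd
[4] P3: store L4 := 99 | P0:I, P1:I, P2:I, P3:M(99) | bus: BusRdX
[5] P1: load  L5 | P0:S(80), P1:S(80), P2:S(80), P3:I | bus: BusRd
[6] P1: store L5 := 33 | P0:I, P1:M(33), P2:I, P3:I | bus: BusUpgr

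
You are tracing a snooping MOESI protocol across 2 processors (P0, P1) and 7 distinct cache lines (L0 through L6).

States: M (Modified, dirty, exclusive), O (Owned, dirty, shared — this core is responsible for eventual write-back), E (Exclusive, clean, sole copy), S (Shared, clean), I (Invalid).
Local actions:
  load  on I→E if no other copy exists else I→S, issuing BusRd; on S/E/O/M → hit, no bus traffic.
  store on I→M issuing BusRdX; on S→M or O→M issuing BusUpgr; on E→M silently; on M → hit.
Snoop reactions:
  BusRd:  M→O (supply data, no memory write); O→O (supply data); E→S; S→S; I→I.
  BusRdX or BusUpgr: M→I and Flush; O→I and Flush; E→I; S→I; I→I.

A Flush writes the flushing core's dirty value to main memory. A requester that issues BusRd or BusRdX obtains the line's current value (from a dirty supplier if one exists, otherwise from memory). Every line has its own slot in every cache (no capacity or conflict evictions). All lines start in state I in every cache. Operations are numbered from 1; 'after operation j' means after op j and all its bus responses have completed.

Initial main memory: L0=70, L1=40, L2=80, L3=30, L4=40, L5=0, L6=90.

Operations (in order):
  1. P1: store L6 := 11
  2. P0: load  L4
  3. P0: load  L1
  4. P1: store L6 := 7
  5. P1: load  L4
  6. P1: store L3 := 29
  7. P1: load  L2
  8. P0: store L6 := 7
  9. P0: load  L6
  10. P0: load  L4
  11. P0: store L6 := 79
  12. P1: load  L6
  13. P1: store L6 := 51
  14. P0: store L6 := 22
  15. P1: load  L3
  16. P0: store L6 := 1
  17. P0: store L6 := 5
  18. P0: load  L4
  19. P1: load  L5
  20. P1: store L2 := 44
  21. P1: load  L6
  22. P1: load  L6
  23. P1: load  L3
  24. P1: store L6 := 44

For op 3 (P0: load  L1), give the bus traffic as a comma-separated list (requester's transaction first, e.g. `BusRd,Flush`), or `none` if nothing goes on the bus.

bus = BusRd

[1] P1: store L6 := 11 | P0:I, P1:M(11) | bus: BusRdX
[2] P0: load  L4 | P0:E(40), P1:I | bus: BusRd
[3] P0: load  L1 | P0:E(40), P1:I | bus: BusRd
[4] P1: store L6 := 7 | P0:I, P1:M(7) | bus: none
[5] P1: load  L4 | P0:S(40), P1:S(40) | bus: BusRd
[6] P1: store L3 := 29 | P0:I, P1:M(29) | bus: BusRdX
[7] P1: load  L2 | P0:I, P1:E(80) | bus: BusRd
[8] P0: store L6 := 7 | P0:M(7), P1:I | bus: BusRdX,Flush
[9] P0: load  L6 | P0:M(7), P1:I | bus: none
[10] P0: load  L4 | P0:S(40), P1:S(40) | bus: none
[11] P0: store L6 := 79 | P0:M(79), P1:I | bus: none
[12] P1: load  L6 | P0:O(79), P1:S(79) | bus: BusRd
[13] P1: store L6 := 51 | P0:I, P1:M(51) | bus: BusUpgr,Flush
[14] P0: store L6 := 22 | P0:M(22), P1:I | bus: BusRdX,Flush
[15] P1: load  L3 | P0:I, P1:M(29) | bus: none
[16] P0: store L6 := 1 | P0:M(1), P1:I | bus: none
[17] P0: store L6 := 5 | P0:M(5), P1:I | bus: none
[18] P0: load  L4 | P0:S(40), P1:S(40) | bus: none
[19] P1: load  L5 | P0:I, P1:E(0) | bus: BusRd
[20] P1: store L2 := 44 | P0:I, P1:M(44) | bus: none
[21] P1: load  L6 | P0:O(5), P1:S(5) | bus: BusRd
[22] P1: load  L6 | P0:O(5), P1:S(5) | bus: none
[23] P1: load  L3 | P0:I, P1:M(29) | bus: none
[24] P1: store L6 := 44 | P0:I, P1:M(44) | bus: BusUpgr,Flush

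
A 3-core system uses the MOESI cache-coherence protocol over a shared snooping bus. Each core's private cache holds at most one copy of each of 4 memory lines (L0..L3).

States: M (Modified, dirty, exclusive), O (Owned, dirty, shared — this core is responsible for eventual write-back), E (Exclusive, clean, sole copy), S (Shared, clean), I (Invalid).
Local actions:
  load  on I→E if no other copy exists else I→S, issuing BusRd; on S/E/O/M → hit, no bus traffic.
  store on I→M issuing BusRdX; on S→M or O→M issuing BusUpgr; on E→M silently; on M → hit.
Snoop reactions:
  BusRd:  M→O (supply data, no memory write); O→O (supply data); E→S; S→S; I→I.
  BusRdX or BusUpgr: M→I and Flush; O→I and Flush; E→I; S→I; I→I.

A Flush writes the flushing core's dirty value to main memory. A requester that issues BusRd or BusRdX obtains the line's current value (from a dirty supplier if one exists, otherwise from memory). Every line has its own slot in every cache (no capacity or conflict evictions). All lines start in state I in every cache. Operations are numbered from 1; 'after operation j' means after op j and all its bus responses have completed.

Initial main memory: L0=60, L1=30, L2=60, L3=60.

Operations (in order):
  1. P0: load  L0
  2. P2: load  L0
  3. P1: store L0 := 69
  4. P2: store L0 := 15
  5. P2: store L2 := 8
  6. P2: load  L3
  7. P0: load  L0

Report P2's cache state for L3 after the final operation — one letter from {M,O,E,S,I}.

  op1 P0: load  L0 → E/I/I on L0; bus BusRd; mem=60
  op2 P2: load  L0 → S/I/S on L0; bus BusRd; mem=60
  op3 P1: store L0 := 69 → I/M/I on L0; bus BusRdX; mem=60
  op4 P2: store L0 := 15 → I/I/M on L0; bus BusRdX Flush; mem=69
  op5 P2: store L2 := 8 → I/I/M on L2; bus BusRdX; mem=60
  op6 P2: load  L3 → I/I/E on L3; bus BusRd; mem=60
  op7 P0: load  L0 → S/I/O on L0; bus BusRd; mem=69

state = E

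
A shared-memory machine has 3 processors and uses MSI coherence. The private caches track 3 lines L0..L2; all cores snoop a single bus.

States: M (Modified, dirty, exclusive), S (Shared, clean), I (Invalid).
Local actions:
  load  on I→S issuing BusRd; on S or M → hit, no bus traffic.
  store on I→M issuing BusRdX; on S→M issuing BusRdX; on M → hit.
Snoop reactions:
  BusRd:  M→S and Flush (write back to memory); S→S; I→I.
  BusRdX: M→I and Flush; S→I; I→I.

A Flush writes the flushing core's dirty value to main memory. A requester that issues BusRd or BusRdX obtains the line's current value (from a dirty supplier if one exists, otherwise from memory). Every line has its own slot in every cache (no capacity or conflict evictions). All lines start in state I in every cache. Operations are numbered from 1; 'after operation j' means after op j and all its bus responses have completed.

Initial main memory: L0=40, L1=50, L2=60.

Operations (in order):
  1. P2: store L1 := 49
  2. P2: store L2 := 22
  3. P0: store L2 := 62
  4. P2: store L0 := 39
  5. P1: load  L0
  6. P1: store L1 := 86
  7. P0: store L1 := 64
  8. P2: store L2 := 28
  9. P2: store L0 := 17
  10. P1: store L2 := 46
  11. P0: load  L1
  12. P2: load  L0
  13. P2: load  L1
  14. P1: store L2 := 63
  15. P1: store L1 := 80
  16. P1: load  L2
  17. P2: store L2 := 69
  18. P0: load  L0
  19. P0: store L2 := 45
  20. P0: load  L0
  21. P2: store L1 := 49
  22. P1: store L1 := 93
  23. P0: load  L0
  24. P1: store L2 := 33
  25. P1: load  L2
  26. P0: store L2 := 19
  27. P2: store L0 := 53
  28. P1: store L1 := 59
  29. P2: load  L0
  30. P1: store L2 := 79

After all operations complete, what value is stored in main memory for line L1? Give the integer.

  op1 P2: store L1 := 49 → I/I/M on L1; bus BusRdX; mem=50
  op2 P2: store L2 := 22 → I/I/M on L2; bus BusRdX; mem=60
  op3 P0: store L2 := 62 → M/I/I on L2; bus BusRdX Flush; mem=22
  op4 P2: store L0 := 39 → I/I/M on L0; bus BusRdX; mem=40
  op5 P1: load  L0 → I/S/S on L0; bus BusRd Flush; mem=39
  op6 P1: store L1 := 86 → I/M/I on L1; bus BusRdX Flush; mem=49
  op7 P0: store L1 := 64 → M/I/I on L1; bus BusRdX Flush; mem=86
  op8 P2: store L2 := 28 → I/I/M on L2; bus BusRdX Flush; mem=62
  op9 P2: store L0 := 17 → I/I/M on L0; bus BusRdX; mem=39
  op10 P1: store L2 := 46 → I/M/I on L2; bus BusRdX Flush; mem=28
  op11 P0: load  L1 → M/I/I on L1; bus (none); mem=86
  op12 P2: load  L0 → I/I/M on L0; bus (none); mem=39
  op13 P2: load  L1 → S/I/S on L1; bus BusRd Flush; mem=64
  op14 P1: store L2 := 63 → I/M/I on L2; bus (none); mem=28
  op15 P1: store L1 := 80 → I/M/I on L1; bus BusRdX; mem=64
  op16 P1: load  L2 → I/M/I on L2; bus (none); mem=28
  op17 P2: store L2 := 69 → I/I/M on L2; bus BusRdX Flush; mem=63
  op18 P0: load  L0 → S/I/S on L0; bus BusRd Flush; mem=17
  op19 P0: store L2 := 45 → M/I/I on L2; bus BusRdX Flush; mem=69
  op20 P0: load  L0 → S/I/S on L0; bus (none); mem=17
  op21 P2: store L1 := 49 → I/I/M on L1; bus BusRdX Flush; mem=80
  op22 P1: store L1 := 93 → I/M/I on L1; bus BusRdX Flush; mem=49
  op23 P0: load  L0 → S/I/S on L0; bus (none); mem=17
  op24 P1: store L2 := 33 → I/M/I on L2; bus BusRdX Flush; mem=45
  op25 P1: load  L2 → I/M/I on L2; bus (none); mem=45
  op26 P0: store L2 := 19 → M/I/I on L2; bus BusRdX Flush; mem=33
  op27 P2: store L0 := 53 → I/I/M on L0; bus BusRdX; mem=17
  op28 P1: store L1 := 59 → I/M/I on L1; bus (none); mem=49
  op29 P2: load  L0 → I/I/M on L0; bus (none); mem=17
  op30 P1: store L2 := 79 → I/M/I on L2; bus BusRdX Flush; mem=19

memory[L1] = 49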